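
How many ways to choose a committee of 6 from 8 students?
C(8,6) = 8!/(6!×2!) = 28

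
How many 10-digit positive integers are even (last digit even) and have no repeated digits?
Last∈{0,2,4,6,8}. Last=0: 362880. Last nonzero: 4×8×P(8,8) = 1290240. Total = 1653120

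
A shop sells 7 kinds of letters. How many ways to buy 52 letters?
C(52+7-1, 7-1) = C(58, 6) = 40475358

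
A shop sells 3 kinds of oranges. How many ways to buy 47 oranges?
C(47+3-1, 3-1) = C(49, 2) = 1176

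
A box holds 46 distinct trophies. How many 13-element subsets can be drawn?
C(46,13) = 46!/(13!×33!) = 101766230790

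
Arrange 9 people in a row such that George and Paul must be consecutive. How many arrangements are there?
Treat the 2 as one block: (9-2+1)! × 2! = 40320 × 2 = 80640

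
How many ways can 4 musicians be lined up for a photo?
4! = 24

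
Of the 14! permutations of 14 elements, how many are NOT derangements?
Complement of the derangements. !14 = Σ_{j=0}^{14} (-1)^j·14!/j! = 87178291200 - 87178291200 + 43589145600 - 14529715200 + 3632428800 - 726485760 + 121080960 - 17297280 + 2162160 - 240240 + 24024 - 2184 + 182 - 14 + 1 = 32071101049. 14! - !14 = 87178291200 - 32071101049 = 55107190151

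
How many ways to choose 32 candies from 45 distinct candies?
C(45,32) = 45!/(32!×13!) = 73006209045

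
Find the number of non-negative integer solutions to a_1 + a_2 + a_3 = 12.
C(12+3-1, 3-1) = C(14, 2) = 91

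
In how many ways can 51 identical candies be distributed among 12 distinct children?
C(51+12-1, 12-1) = C(62, 11) = 508271323092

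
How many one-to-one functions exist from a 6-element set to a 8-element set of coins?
P(8,6) = 8!/(8-6)! = 20160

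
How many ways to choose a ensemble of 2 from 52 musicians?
C(52,2) = 52!/(2!×50!) = 1326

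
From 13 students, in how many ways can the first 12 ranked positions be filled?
P(13,12) = 13!/(13-12)! = 6227020800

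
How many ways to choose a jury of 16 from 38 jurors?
C(38,16) = 38!/(16!×22!) = 22239974430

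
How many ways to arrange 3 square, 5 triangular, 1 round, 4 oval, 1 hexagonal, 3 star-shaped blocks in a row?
17! / (3! × 5! × 1! × 4! × 1! × 3!) = 3430627200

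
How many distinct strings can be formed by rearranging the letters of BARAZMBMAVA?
11! / (1! × 4! × 1! × 2! × 2! × 1!) = 415800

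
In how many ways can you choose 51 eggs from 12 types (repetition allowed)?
C(51+12-1, 12-1) = C(62, 11) = 508271323092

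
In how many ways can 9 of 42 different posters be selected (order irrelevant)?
C(42,9) = 42!/(9!×33!) = 445891810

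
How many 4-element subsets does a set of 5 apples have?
C(5,4) = 5!/(4!×1!) = 5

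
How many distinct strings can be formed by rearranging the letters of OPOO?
4! / (3! × 1!) = 4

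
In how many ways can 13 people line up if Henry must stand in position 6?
Fix one position: (13-1)! = 479001600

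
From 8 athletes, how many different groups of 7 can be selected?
C(8,7) = 8!/(7!×1!) = 8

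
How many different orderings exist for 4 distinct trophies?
4! = 24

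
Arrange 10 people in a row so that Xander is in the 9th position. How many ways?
Fix one position: (10-1)! = 362880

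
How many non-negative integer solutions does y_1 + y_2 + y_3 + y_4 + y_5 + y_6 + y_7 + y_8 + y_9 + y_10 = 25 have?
C(25+10-1, 10-1) = C(34, 9) = 52451256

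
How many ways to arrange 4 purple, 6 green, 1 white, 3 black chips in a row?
14! / (4! × 6! × 1! × 3!) = 840840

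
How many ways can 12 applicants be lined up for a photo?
12! = 479001600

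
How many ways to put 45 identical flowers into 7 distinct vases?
C(45+7-1, 7-1) = C(51, 6) = 18009460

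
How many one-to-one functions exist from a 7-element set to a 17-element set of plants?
P(17,7) = 17!/(17-7)! = 98017920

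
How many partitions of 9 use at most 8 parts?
By conjugation, equals partitions of 9 into parts ≤ 8. Let r_j(i) = number of partitions of i into parts ≤ j, for i = 0..9. r_1(i) = 1 for all i; r_j(i) = r_{j-1}(i) + r_j(i-j). Rows j = 2..8: ≤2: 1 1 2 2 3 3 4 4 5 5; ≤3: 1 1 2 3 4 5 7 8 10 12; ≤4: 1 1 2 3 5 6 9 11 15 18; ≤5: 1 1 2 3 5 7 10 13 18 23; ≤6: 1 1 2 3 5 7 11 14 20 26; ≤7: 1 1 2 3 5 7 11 15 21 28; ≤8: 1 1 2 3 5 7 11 15 22 29. r_8(9) = 29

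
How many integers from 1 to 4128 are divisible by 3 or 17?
⌊4128/3⌋ + ⌊4128/17⌋ - ⌊4128/51⌋ = 1376 + 242 - 80 = 1538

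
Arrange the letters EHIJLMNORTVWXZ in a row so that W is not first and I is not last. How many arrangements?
By inclusion-exclusion: 14! - 2×(14-1)! + (14-2)! = 87178291200 - 12454041600 + 479001600 = 75203251200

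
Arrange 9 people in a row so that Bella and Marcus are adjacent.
Treat as block: (9-1)! × 2! = 40320 × 2 = 80640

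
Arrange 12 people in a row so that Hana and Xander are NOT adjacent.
Total - adjacent = 12! - (12-1)!×2 = 479001600 - 79833600 = 399168000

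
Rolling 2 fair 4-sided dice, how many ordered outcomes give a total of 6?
Coefficient of x^6 in (x + x² + ... + x^4)^2. By inclusion-exclusion on dice exceeding 4: Σ_j (-1)^j C(2,j)·C(6-1-4j, 1) = C(2,0)·C(5,1) - C(2,1)·C(1,1) = 1·5 - 2·1 = 3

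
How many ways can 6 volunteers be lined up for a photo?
6! = 720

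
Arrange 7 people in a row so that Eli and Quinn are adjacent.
Treat as block: (7-1)! × 2! = 720 × 2 = 1440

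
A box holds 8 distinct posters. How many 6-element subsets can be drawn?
C(8,6) = 8!/(6!×2!) = 28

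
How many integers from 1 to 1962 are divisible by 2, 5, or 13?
⌊1962/2⌋+⌊1962/5⌋+⌊1962/13⌋ - ⌊1962/10⌋-⌊1962/26⌋-⌊1962/65⌋ + ⌊1962/130⌋ = 981+392+150 - 196-75-30 + 15 = 1237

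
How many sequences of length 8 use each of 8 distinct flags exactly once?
8! = 40320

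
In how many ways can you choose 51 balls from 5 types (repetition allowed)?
C(51+5-1, 5-1) = C(55, 4) = 341055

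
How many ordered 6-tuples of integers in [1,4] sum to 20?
Coefficient of x^20 in (x + x² + ... + x^4)^6. By inclusion-exclusion on dice exceeding 4: Σ_j (-1)^j C(6,j)·C(20-1-4j, 5) = C(6,0)·C(19,5) - C(6,1)·C(15,5) + C(6,2)·C(11,5) - C(6,3)·C(7,5) = 1·11628 - 6·3003 + 15·462 - 20·21 = 120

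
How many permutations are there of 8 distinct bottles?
8! = 40320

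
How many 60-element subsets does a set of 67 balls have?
C(67,60) = 67!/(60!×7!) = 869648208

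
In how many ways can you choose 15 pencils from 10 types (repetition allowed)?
C(15+10-1, 10-1) = C(24, 9) = 1307504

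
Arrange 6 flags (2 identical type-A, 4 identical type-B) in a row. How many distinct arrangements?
6! / (2! × 4!) = 15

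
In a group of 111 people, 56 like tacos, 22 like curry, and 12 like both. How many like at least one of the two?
|A∪B| = |A| + |B| - |A∩B| = 56 + 22 - 12 = 66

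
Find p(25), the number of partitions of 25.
Pentagonal recurrence p(n) = p(n-1) + p(n-2) - p(n-5) - p(n-7) + p(n-12) + p(n-15) - ... gives p(0..24) = 1, 1, 2, 3, 5, 7, 11, 15, 22, 30, 42, 56, 77, 101, 135, 176, 231, 297, 385, 490, 627, 792, 1002, 1255, 1575. p(25) = p(24) + p(23) - p(20) - p(18) + p(13) + p(10) - p(3) = 1575 + 1255 - 627 - 385 + 101 + 42 - 3 = 1958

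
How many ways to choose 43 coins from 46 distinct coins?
C(46,43) = 46!/(43!×3!) = 15180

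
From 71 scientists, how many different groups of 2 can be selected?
C(71,2) = 71!/(2!×69!) = 2485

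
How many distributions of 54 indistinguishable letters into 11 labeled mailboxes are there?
C(54+11-1, 11-1) = C(64, 10) = 151473214816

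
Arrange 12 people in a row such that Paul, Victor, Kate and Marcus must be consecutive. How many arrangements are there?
Treat the 4 as one block: (12-4+1)! × 4! = 362880 × 24 = 8709120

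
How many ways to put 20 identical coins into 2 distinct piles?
C(20+2-1, 2-1) = C(21, 1) = 21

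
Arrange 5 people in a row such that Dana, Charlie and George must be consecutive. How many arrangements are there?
Treat the 3 as one block: (5-3+1)! × 3! = 6 × 6 = 36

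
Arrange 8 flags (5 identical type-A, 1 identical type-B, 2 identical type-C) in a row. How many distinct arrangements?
8! / (5! × 1! × 2!) = 168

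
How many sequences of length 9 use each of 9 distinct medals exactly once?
9! = 362880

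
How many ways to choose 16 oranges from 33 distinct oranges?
C(33,16) = 33!/(16!×17!) = 1166803110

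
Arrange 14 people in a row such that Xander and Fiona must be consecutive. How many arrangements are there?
Treat the 2 as one block: (14-2+1)! × 2! = 6227020800 × 2 = 12454041600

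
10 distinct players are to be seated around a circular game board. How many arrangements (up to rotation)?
Circular: fix one position, arrange the rest. (10-1)! = 362880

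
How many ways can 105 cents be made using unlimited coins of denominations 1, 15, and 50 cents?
Coefficient of x^105 in 1/(1-x^1) · 1/(1-x^15) · 1/(1-x^50). Case on j = number of 50-cent coins (j = 0..2); remainder r = 105 - 50j is made from {1,15} in ⌊r/15⌋+1 ways. r = 105, 55, 5 → 8 + 4 + 1 = 13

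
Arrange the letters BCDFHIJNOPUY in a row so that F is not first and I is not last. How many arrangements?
By inclusion-exclusion: 12! - 2×(12-1)! + (12-2)! = 479001600 - 79833600 + 3628800 = 402796800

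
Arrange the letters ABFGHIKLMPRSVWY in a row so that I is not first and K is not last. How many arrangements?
By inclusion-exclusion: 15! - 2×(15-1)! + (15-2)! = 1307674368000 - 174356582400 + 6227020800 = 1139544806400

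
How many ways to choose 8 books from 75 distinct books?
C(75,8) = 75!/(8!×67!) = 16871053725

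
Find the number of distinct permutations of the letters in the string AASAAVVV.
8! / (4! × 3! × 1!) = 280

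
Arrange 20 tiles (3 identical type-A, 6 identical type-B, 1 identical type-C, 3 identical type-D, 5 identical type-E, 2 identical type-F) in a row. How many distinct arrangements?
20! / (3! × 6! × 1! × 3! × 5! × 2!) = 391091500800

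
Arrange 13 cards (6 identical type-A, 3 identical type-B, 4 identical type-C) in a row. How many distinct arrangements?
13! / (6! × 3! × 4!) = 60060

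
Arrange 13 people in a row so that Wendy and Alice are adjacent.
Treat as block: (13-1)! × 2! = 479001600 × 2 = 958003200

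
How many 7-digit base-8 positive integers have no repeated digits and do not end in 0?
Last digit: 7 nonzero choices. First digit: 6 (nonzero, ≠last). Middle 5: P(6,5) = 720. Total = 30240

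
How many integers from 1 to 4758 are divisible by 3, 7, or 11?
⌊4758/3⌋+⌊4758/7⌋+⌊4758/11⌋ - ⌊4758/21⌋-⌊4758/33⌋-⌊4758/77⌋ + ⌊4758/231⌋ = 1586+679+432 - 226-144-61 + 20 = 2286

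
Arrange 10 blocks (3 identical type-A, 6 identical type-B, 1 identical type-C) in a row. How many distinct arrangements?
10! / (3! × 6! × 1!) = 840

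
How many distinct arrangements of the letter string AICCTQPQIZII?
12! / (1! × 2! × 2! × 4! × 1! × 1! × 1!) = 4989600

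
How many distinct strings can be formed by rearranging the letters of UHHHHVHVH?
9! / (6! × 2! × 1!) = 252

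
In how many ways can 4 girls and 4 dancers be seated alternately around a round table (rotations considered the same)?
Fix one of the girls: (4-1)! ways for the remaining girls, × 4! ways for the dancers = 6 × 24 = 144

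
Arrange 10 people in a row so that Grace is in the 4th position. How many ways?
Fix one position: (10-1)! = 362880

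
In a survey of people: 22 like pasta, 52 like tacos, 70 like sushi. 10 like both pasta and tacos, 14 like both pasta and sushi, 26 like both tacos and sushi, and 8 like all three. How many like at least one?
|A∪B∪C| = 22+52+70-10-14-26+8 = 102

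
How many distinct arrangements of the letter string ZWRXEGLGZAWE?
12! / (2! × 2! × 2! × 2! × 1! × 1! × 1! × 1!) = 29937600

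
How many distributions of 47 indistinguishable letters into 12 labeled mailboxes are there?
C(47+12-1, 12-1) = C(58, 11) = 227692286640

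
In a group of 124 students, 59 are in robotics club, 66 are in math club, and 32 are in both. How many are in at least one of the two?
|A∪B| = |A| + |B| - |A∩B| = 59 + 66 - 32 = 93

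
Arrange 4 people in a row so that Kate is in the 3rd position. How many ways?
Fix one position: (4-1)! = 6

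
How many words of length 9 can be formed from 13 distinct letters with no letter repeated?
P(13,9) = 13!/(13-9)! = 259459200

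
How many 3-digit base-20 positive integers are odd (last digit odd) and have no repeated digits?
Last∈{1,3,5,7,9,11,13,15,17,19}. Last=0: 0. Last nonzero: 10×18×P(18,1) = 3240. Total = 3240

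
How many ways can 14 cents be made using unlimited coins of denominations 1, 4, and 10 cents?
Coefficient of x^14 in 1/(1-x^1) · 1/(1-x^4) · 1/(1-x^10). Case on j = number of 10-cent coins (j = 0..1); remainder r = 14 - 10j is made from {1,4} in ⌊r/4⌋+1 ways. r = 14, 4 → 4 + 2 = 6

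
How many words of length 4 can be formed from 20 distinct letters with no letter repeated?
P(20,4) = 20!/(20-4)! = 116280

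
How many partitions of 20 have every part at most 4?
Let r_j(i) = number of partitions of i into parts ≤ j, for i = 0..20. r_1(i) = 1 for all i; r_j(i) = r_{j-1}(i) + r_j(i-j). Rows j = 2..4: ≤2: 1 1 2 2 3 3 4 4 5 5 6 6 7 7 8 8 9 9 10 10 11; ≤3: 1 1 2 3 4 5 7 8 10 12 14 16 19 21 24 27 30 33 37 40 44; ≤4: 1 1 2 3 5 6 9 11 15 18 23 27 34 39 47 54 64 72 84 94 108. r_4(20) = 108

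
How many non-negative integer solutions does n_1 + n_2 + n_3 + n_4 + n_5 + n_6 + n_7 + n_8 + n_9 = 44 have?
C(44+9-1, 9-1) = C(52, 8) = 752538150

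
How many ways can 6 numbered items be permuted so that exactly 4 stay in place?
Choose the 4 fixed points C(6,4) = 15, derange the rest: !2 = Σ_{j=0}^{2} (-1)^j·2!/j! = 2 - 2 + 1 = 1. Product = 15 × 1 = 15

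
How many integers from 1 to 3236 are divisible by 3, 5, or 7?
⌊3236/3⌋+⌊3236/5⌋+⌊3236/7⌋ - ⌊3236/15⌋-⌊3236/21⌋-⌊3236/35⌋ + ⌊3236/105⌋ = 1078+647+462 - 215-154-92 + 30 = 1756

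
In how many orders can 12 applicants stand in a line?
12! = 479001600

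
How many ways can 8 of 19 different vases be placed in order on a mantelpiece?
P(19,8) = 19!/(19-8)! = 3047466240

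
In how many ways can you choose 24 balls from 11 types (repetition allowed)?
C(24+11-1, 11-1) = C(34, 10) = 131128140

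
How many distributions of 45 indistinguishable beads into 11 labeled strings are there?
C(45+11-1, 11-1) = C(55, 10) = 29248649430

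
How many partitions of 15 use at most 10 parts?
By conjugation, equals partitions of 15 into parts ≤ 10. Let r_j(i) = number of partitions of i into parts ≤ j, for i = 0..15. r_1(i) = 1 for all i; r_j(i) = r_{j-1}(i) + r_j(i-j). Rows j = 2..10: ≤2: 1 1 2 2 3 3 4 4 5 5 6 6 7 7 8 8; ≤3: 1 1 2 3 4 5 7 8 10 12 14 16 19 21 24 27; ≤4: 1 1 2 3 5 6 9 11 15 18 23 27 34 39 47 54; ≤5: 1 1 2 3 5 7 10 13 18 23 30 37 47 57 70 84; ≤6: 1 1 2 3 5 7 11 14 20 26 35 44 58 71 90 110; ≤7: 1 1 2 3 5 7 11 15 21 28 38 49 65 82 105 131; ≤8: 1 1 2 3 5 7 11 15 22 29 40 52 70 89 116 146; ≤9: 1 1 2 3 5 7 11 15 22 30 41 54 73 94 123 157; ≤10: 1 1 2 3 5 7 11 15 22 30 42 55 75 97 128 164. r_10(15) = 164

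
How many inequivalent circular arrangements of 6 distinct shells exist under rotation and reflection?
(6-1)!/2 = 120/2 = 60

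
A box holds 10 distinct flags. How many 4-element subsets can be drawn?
C(10,4) = 10!/(4!×6!) = 210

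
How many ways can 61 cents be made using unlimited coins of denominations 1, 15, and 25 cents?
Coefficient of x^61 in 1/(1-x^1) · 1/(1-x^15) · 1/(1-x^25). Case on j = number of 25-cent coins (j = 0..2); remainder r = 61 - 25j is made from {1,15} in ⌊r/15⌋+1 ways. r = 61, 36, 11 → 5 + 3 + 1 = 9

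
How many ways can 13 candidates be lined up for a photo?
13! = 6227020800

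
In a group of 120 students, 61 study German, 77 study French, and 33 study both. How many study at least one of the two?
|A∪B| = |A| + |B| - |A∩B| = 61 + 77 - 33 = 105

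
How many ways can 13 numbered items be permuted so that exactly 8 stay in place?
Choose the 8 fixed points C(13,8) = 1287, derange the rest: !5 = Σ_{j=0}^{5} (-1)^j·5!/j! = 120 - 120 + 60 - 20 + 5 - 1 = 44. Product = 1287 × 44 = 56628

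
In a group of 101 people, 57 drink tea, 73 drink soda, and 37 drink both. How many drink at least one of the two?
|A∪B| = |A| + |B| - |A∩B| = 57 + 73 - 37 = 93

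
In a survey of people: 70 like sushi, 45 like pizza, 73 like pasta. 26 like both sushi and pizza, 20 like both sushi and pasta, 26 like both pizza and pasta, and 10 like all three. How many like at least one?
|A∪B∪C| = 70+45+73-26-20-26+10 = 126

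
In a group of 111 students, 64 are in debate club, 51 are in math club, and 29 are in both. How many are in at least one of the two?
|A∪B| = |A| + |B| - |A∩B| = 64 + 51 - 29 = 86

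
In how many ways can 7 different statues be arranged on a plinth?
7! = 5040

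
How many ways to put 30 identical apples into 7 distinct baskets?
C(30+7-1, 7-1) = C(36, 6) = 1947792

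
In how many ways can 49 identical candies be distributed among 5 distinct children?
C(49+5-1, 5-1) = C(53, 4) = 292825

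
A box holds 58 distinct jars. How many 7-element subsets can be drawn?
C(58,7) = 58!/(7!×51!) = 300674088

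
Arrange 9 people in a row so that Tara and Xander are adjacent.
Treat as block: (9-1)! × 2! = 40320 × 2 = 80640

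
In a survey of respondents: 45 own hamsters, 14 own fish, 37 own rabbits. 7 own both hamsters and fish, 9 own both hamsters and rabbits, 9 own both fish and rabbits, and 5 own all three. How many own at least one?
|A∪B∪C| = 45+14+37-7-9-9+5 = 76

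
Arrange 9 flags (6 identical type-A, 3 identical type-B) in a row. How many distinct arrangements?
9! / (6! × 3!) = 84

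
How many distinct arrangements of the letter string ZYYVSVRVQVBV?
12! / (2! × 1! × 5! × 1! × 1! × 1! × 1!) = 1995840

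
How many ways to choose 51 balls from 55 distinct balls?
C(55,51) = 55!/(51!×4!) = 341055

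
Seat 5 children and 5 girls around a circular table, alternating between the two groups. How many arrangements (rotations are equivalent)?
Fix one of the children: (5-1)! ways for the remaining children, × 5! ways for the girls = 24 × 120 = 2880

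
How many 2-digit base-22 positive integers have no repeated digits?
First digit: 21 choices (nonzero). Then descending: 21 × 21 = 441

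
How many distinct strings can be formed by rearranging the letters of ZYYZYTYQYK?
10! / (1! × 1! × 2! × 5! × 1!) = 15120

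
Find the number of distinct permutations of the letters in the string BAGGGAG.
7! / (1! × 2! × 4!) = 105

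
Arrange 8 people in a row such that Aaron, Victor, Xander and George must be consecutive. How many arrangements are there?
Treat the 4 as one block: (8-4+1)! × 4! = 120 × 24 = 2880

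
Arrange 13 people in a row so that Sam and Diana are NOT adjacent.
Total - adjacent = 13! - (13-1)!×2 = 6227020800 - 958003200 = 5269017600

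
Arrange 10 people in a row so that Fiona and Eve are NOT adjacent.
Total - adjacent = 10! - (10-1)!×2 = 3628800 - 725760 = 2903040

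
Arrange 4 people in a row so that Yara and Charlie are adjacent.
Treat as block: (4-1)! × 2! = 6 × 2 = 12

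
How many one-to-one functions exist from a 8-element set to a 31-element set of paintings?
P(31,8) = 31!/(31-8)! = 318073392000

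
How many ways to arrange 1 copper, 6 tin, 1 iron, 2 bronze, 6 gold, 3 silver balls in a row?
19! / (1! × 6! × 1! × 2! × 6! × 3!) = 19554575040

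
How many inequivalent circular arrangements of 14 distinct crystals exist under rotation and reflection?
(14-1)!/2 = 6227020800/2 = 3113510400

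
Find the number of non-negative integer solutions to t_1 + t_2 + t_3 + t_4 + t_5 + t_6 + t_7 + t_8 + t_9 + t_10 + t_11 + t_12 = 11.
C(11+12-1, 12-1) = C(22, 11) = 705432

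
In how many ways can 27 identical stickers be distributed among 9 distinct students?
C(27+9-1, 9-1) = C(35, 8) = 23535820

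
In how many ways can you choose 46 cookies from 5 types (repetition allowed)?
C(46+5-1, 5-1) = C(50, 4) = 230300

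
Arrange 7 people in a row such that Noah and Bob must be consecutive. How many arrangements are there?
Treat the 2 as one block: (7-2+1)! × 2! = 720 × 2 = 1440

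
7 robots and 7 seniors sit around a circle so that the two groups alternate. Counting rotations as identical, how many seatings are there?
Fix one of the robots: (7-1)! ways for the remaining robots, × 7! ways for the seniors = 720 × 5040 = 3628800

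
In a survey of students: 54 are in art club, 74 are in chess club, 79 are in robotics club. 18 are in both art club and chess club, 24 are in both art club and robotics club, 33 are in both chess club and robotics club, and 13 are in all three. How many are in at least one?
|A∪B∪C| = 54+74+79-18-24-33+13 = 145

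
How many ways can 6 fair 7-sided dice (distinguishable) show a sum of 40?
Coefficient of x^40 in (x + x² + ... + x^7)^6. By inclusion-exclusion on dice exceeding 7: Σ_j (-1)^j C(6,j)·C(40-1-7j, 5) = C(6,0)·C(39,5) - C(6,1)·C(32,5) + C(6,2)·C(25,5) - C(6,3)·C(18,5) + C(6,4)·C(11,5) = 1·575757 - 6·201376 + 15·53130 - 20·8568 + 15·462 = 21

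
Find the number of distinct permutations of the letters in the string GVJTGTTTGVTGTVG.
15! / (5! × 6! × 3! × 1!) = 2522520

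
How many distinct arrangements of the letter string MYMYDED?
7! / (2! × 2! × 1! × 2!) = 630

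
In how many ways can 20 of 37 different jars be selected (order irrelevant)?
C(37,20) = 37!/(20!×17!) = 15905368710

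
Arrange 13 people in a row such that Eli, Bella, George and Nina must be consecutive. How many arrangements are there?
Treat the 4 as one block: (13-4+1)! × 4! = 3628800 × 24 = 87091200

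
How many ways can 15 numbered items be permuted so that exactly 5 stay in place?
Choose the 5 fixed points C(15,5) = 3003, derange the rest: !10 = Σ_{j=0}^{10} (-1)^j·10!/j! = 3628800 - 3628800 + 1814400 - 604800 + 151200 - 30240 + 5040 - 720 + 90 - 10 + 1 = 1334961. Product = 3003 × 1334961 = 4008887883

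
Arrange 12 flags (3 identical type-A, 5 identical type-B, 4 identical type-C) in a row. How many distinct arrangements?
12! / (3! × 5! × 4!) = 27720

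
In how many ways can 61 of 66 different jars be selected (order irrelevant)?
C(66,61) = 66!/(61!×5!) = 8936928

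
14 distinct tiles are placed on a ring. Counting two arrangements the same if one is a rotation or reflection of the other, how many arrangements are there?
(14-1)!/2 = 6227020800/2 = 3113510400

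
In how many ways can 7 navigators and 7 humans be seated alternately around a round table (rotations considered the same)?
Fix one of the navigators: (7-1)! ways for the remaining navigators, × 7! ways for the humans = 720 × 5040 = 3628800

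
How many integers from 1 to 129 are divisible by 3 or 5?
⌊129/3⌋ + ⌊129/5⌋ - ⌊129/15⌋ = 43 + 25 - 8 = 60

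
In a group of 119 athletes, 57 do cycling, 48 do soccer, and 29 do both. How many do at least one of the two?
|A∪B| = |A| + |B| - |A∩B| = 57 + 48 - 29 = 76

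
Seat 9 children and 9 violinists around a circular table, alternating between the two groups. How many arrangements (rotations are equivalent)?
Fix one of the children: (9-1)! ways for the remaining children, × 9! ways for the violinists = 40320 × 362880 = 14631321600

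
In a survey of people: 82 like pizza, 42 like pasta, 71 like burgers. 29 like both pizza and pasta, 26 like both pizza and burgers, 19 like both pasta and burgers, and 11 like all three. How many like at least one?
|A∪B∪C| = 82+42+71-29-26-19+11 = 132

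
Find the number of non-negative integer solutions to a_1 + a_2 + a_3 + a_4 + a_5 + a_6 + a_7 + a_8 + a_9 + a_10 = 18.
C(18+10-1, 10-1) = C(27, 9) = 4686825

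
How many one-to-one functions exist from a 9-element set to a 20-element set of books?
P(20,9) = 20!/(20-9)! = 60949324800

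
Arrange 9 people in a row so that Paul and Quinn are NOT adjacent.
Total - adjacent = 9! - (9-1)!×2 = 362880 - 80640 = 282240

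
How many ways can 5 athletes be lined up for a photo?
5! = 120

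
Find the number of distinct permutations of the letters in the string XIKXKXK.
7! / (3! × 1! × 3!) = 140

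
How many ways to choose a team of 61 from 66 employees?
C(66,61) = 66!/(61!×5!) = 8936928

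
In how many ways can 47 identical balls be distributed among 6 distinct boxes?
C(47+6-1, 6-1) = C(52, 5) = 2598960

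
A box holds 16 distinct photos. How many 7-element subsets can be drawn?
C(16,7) = 16!/(7!×9!) = 11440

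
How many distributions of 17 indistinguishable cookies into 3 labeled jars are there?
C(17+3-1, 3-1) = C(19, 2) = 171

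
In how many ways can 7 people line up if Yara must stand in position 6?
Fix one position: (7-1)! = 720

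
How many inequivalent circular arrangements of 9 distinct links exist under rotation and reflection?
(9-1)!/2 = 40320/2 = 20160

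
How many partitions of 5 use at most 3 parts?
By conjugation, equals partitions of 5 into parts ≤ 3. Let r_j(i) = number of partitions of i into parts ≤ j, for i = 0..5. r_1(i) = 1 for all i; r_j(i) = r_{j-1}(i) + r_j(i-j). Rows j = 2..3: ≤2: 1 1 2 2 3 3; ≤3: 1 1 2 3 4 5. r_3(5) = 5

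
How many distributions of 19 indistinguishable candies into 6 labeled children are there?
C(19+6-1, 6-1) = C(24, 5) = 42504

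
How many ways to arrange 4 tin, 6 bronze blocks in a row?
10! / (4! × 6!) = 210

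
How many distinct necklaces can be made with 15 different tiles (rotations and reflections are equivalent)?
(15-1)!/2 = 87178291200/2 = 43589145600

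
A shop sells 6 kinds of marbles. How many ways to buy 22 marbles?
C(22+6-1, 6-1) = C(27, 5) = 80730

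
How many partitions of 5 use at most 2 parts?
By conjugation, equals partitions of 5 into parts ≤ 2. Let r_j(i) = number of partitions of i into parts ≤ j, for i = 0..5. r_1(i) = 1 for all i; r_j(i) = r_{j-1}(i) + r_j(i-j). Rows j = 2..2: ≤2: 1 1 2 2 3 3. r_2(5) = 3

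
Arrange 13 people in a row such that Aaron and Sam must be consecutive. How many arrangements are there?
Treat the 2 as one block: (13-2+1)! × 2! = 479001600 × 2 = 958003200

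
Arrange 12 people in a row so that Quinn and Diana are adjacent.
Treat as block: (12-1)! × 2! = 39916800 × 2 = 79833600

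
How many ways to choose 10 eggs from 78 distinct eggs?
C(78,10) = 78!/(10!×68!) = 1258315963905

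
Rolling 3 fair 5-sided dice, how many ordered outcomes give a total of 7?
Coefficient of x^7 in (x + x² + ... + x^5)^3. By inclusion-exclusion on dice exceeding 5: Σ_j (-1)^j C(3,j)·C(7-1-5j, 2) = C(3,0)·C(6,2) = 1·15 = 15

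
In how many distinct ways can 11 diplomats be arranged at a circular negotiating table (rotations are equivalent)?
Circular: fix one position, arrange the rest. (11-1)! = 3628800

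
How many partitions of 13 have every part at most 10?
Let r_j(i) = number of partitions of i into parts ≤ j, for i = 0..13. r_1(i) = 1 for all i; r_j(i) = r_{j-1}(i) + r_j(i-j). Rows j = 2..10: ≤2: 1 1 2 2 3 3 4 4 5 5 6 6 7 7; ≤3: 1 1 2 3 4 5 7 8 10 12 14 16 19 21; ≤4: 1 1 2 3 5 6 9 11 15 18 23 27 34 39; ≤5: 1 1 2 3 5 7 10 13 18 23 30 37 47 57; ≤6: 1 1 2 3 5 7 11 14 20 26 35 44 58 71; ≤7: 1 1 2 3 5 7 11 15 21 28 38 49 65 82; ≤8: 1 1 2 3 5 7 11 15 22 29 40 52 70 89; ≤9: 1 1 2 3 5 7 11 15 22 30 41 54 73 94; ≤10: 1 1 2 3 5 7 11 15 22 30 42 55 75 97. r_10(13) = 97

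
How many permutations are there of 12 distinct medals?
12! = 479001600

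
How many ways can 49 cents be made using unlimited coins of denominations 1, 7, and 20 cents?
Coefficient of x^49 in 1/(1-x^1) · 1/(1-x^7) · 1/(1-x^20). Case on j = number of 20-cent coins (j = 0..2); remainder r = 49 - 20j is made from {1,7} in ⌊r/7⌋+1 ways. r = 49, 29, 9 → 8 + 5 + 2 = 15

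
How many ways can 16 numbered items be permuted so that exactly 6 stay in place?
Choose the 6 fixed points C(16,6) = 8008, derange the rest: !10 = Σ_{j=0}^{10} (-1)^j·10!/j! = 3628800 - 3628800 + 1814400 - 604800 + 151200 - 30240 + 5040 - 720 + 90 - 10 + 1 = 1334961. Product = 8008 × 1334961 = 10690367688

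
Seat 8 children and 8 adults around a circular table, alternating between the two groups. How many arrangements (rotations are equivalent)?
Fix one of the children: (8-1)! ways for the remaining children, × 8! ways for the adults = 5040 × 40320 = 203212800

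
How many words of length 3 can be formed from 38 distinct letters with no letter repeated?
P(38,3) = 38!/(38-3)! = 50616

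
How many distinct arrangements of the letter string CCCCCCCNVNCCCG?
14! / (10! × 2! × 1! × 1!) = 12012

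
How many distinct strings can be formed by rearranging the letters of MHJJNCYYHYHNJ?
13! / (1! × 2! × 3! × 3! × 3! × 1!) = 14414400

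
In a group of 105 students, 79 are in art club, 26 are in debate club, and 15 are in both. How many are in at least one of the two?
|A∪B| = |A| + |B| - |A∩B| = 79 + 26 - 15 = 90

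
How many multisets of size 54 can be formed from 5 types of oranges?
C(54+5-1, 5-1) = C(58, 4) = 424270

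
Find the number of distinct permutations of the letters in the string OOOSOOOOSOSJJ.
13! / (8! × 2! × 3!) = 12870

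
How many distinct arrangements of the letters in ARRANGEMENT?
11! / (2! × 2! × 2! × 1! × 2! × 1! × 1!) = 2494800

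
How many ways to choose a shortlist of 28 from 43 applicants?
C(43,28) = 43!/(28!×15!) = 151532656696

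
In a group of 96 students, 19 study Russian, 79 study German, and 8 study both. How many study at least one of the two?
|A∪B| = |A| + |B| - |A∩B| = 19 + 79 - 8 = 90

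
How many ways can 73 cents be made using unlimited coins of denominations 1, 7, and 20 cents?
Coefficient of x^73 in 1/(1-x^1) · 1/(1-x^7) · 1/(1-x^20). Case on j = number of 20-cent coins (j = 0..3); remainder r = 73 - 20j is made from {1,7} in ⌊r/7⌋+1 ways. r = 73, 53, 33, 13 → 11 + 8 + 5 + 2 = 26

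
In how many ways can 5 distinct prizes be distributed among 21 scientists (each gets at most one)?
P(21,5) = 21!/(21-5)! = 2441880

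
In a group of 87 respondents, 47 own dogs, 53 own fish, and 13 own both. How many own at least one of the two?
|A∪B| = |A| + |B| - |A∩B| = 47 + 53 - 13 = 87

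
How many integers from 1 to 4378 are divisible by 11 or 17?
⌊4378/11⌋ + ⌊4378/17⌋ - ⌊4378/187⌋ = 398 + 257 - 23 = 632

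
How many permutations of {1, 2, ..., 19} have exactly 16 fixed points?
Choose the 16 fixed points C(19,16) = 969, derange the rest: !3 = Σ_{j=0}^{3} (-1)^j·3!/j! = 6 - 6 + 3 - 1 = 2. Product = 969 × 2 = 1938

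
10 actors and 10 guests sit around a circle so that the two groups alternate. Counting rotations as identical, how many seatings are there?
Fix one of the actors: (10-1)! ways for the remaining actors, × 10! ways for the guests = 362880 × 3628800 = 1316818944000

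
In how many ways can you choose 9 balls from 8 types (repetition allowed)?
C(9+8-1, 8-1) = C(16, 7) = 11440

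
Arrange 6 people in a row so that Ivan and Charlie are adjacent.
Treat as block: (6-1)! × 2! = 120 × 2 = 240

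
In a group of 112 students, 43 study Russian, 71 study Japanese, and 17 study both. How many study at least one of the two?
|A∪B| = |A| + |B| - |A∩B| = 43 + 71 - 17 = 97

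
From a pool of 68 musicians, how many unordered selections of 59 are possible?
C(68,59) = 68!/(59!×9!) = 49280065120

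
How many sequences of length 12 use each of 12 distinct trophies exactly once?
12! = 479001600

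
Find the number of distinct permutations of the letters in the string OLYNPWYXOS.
10! / (1! × 2! × 2! × 1! × 1! × 1! × 1! × 1!) = 907200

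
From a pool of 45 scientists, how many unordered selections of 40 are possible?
C(45,40) = 45!/(40!×5!) = 1221759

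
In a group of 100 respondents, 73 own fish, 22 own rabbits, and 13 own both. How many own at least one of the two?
|A∪B| = |A| + |B| - |A∩B| = 73 + 22 - 13 = 82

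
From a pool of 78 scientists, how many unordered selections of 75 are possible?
C(78,75) = 78!/(75!×3!) = 76076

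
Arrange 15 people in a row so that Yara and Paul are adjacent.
Treat as block: (15-1)! × 2! = 87178291200 × 2 = 174356582400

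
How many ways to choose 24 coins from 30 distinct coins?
C(30,24) = 30!/(24!×6!) = 593775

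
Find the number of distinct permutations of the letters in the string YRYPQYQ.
7! / (1! × 3! × 2! × 1!) = 420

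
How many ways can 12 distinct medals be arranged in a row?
12! = 479001600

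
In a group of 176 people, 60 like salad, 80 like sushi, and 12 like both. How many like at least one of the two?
|A∪B| = |A| + |B| - |A∩B| = 60 + 80 - 12 = 128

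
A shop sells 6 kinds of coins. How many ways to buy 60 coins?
C(60+6-1, 6-1) = C(65, 5) = 8259888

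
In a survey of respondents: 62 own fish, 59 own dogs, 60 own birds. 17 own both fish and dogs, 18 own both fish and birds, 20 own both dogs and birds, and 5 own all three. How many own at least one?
|A∪B∪C| = 62+59+60-17-18-20+5 = 131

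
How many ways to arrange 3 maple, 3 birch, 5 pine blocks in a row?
11! / (3! × 3! × 5!) = 9240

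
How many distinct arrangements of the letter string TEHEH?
5! / (2! × 2! × 1!) = 30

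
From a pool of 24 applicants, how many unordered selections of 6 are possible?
C(24,6) = 24!/(6!×18!) = 134596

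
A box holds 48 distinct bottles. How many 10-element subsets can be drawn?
C(48,10) = 48!/(10!×38!) = 6540715896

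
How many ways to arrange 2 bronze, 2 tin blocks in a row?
4! / (2! × 2!) = 6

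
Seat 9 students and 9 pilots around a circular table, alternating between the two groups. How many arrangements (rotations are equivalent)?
Fix one of the students: (9-1)! ways for the remaining students, × 9! ways for the pilots = 40320 × 362880 = 14631321600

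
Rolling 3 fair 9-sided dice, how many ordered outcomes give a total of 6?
Coefficient of x^6 in (x + x² + ... + x^9)^3. By inclusion-exclusion on dice exceeding 9: Σ_j (-1)^j C(3,j)·C(6-1-9j, 2) = C(3,0)·C(5,2) = 1·10 = 10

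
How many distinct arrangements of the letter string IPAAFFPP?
8! / (2! × 3! × 2! × 1!) = 1680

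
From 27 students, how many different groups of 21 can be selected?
C(27,21) = 27!/(21!×6!) = 296010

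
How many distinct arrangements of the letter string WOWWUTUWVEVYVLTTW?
17! / (1! × 1! × 5! × 1! × 1! × 3! × 3! × 2!) = 41167526400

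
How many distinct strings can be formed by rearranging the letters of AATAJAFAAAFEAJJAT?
17! / (9! × 3! × 1! × 2! × 2!) = 40840800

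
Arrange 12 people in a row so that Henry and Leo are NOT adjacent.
Total - adjacent = 12! - (12-1)!×2 = 479001600 - 79833600 = 399168000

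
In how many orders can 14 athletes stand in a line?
14! = 87178291200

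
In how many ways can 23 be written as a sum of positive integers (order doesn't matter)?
Pentagonal recurrence p(n) = p(n-1) + p(n-2) - p(n-5) - p(n-7) + p(n-12) + p(n-15) - ... gives p(0..22) = 1, 1, 2, 3, 5, 7, 11, 15, 22, 30, 42, 56, 77, 101, 135, 176, 231, 297, 385, 490, 627, 792, 1002. p(23) = p(22) + p(21) - p(18) - p(16) + p(11) + p(8) - p(1) = 1002 + 792 - 385 - 231 + 56 + 22 - 1 = 1255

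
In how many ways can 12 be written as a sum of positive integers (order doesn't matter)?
Pentagonal recurrence p(n) = p(n-1) + p(n-2) - p(n-5) - p(n-7) + p(n-12) + p(n-15) - ... gives p(0..11) = 1, 1, 2, 3, 5, 7, 11, 15, 22, 30, 42, 56. p(12) = p(11) + p(10) - p(7) - p(5) + p(0) = 56 + 42 - 15 - 7 + 1 = 77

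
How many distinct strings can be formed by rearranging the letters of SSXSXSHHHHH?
11! / (4! × 2! × 5!) = 6930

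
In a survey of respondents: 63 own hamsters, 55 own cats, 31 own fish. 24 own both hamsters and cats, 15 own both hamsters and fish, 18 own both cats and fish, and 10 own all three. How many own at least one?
|A∪B∪C| = 63+55+31-24-15-18+10 = 102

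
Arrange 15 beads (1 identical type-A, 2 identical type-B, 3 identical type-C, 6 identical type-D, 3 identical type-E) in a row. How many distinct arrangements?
15! / (1! × 2! × 3! × 6! × 3!) = 25225200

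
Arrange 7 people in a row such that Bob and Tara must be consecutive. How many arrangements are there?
Treat the 2 as one block: (7-2+1)! × 2! = 720 × 2 = 1440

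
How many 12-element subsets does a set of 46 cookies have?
C(46,12) = 46!/(12!×34!) = 38910617655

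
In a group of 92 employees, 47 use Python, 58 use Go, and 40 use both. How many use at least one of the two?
|A∪B| = |A| + |B| - |A∩B| = 47 + 58 - 40 = 65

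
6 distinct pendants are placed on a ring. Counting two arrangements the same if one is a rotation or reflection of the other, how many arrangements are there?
(6-1)!/2 = 120/2 = 60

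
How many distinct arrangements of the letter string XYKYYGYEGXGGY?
13! / (1! × 4! × 2! × 1! × 5!) = 1081080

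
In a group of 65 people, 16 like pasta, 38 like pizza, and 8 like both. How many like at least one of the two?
|A∪B| = |A| + |B| - |A∩B| = 16 + 38 - 8 = 46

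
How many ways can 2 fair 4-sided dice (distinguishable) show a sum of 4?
Coefficient of x^4 in (x + x² + ... + x^4)^2. By inclusion-exclusion on dice exceeding 4: Σ_j (-1)^j C(2,j)·C(4-1-4j, 1) = C(2,0)·C(3,1) = 1·3 = 3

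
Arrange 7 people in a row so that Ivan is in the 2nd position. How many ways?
Fix one position: (7-1)! = 720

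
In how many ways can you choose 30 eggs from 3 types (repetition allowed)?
C(30+3-1, 3-1) = C(32, 2) = 496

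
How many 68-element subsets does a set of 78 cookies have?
C(78,68) = 78!/(68!×10!) = 1258315963905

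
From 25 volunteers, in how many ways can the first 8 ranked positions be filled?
P(25,8) = 25!/(25-8)! = 43609104000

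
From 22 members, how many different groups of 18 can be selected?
C(22,18) = 22!/(18!×4!) = 7315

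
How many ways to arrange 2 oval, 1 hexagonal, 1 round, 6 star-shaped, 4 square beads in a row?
14! / (2! × 1! × 1! × 6! × 4!) = 2522520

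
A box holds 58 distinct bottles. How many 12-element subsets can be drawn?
C(58,12) = 58!/(12!×46!) = 891794789340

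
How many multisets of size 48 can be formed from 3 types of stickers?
C(48+3-1, 3-1) = C(50, 2) = 1225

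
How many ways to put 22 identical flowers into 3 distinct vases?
C(22+3-1, 3-1) = C(24, 2) = 276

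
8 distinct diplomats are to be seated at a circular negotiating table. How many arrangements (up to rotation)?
Circular: fix one position, arrange the rest. (8-1)! = 5040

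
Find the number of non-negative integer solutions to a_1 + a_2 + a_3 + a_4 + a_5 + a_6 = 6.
C(6+6-1, 6-1) = C(11, 5) = 462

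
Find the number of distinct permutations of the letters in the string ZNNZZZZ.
7! / (2! × 5!) = 21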